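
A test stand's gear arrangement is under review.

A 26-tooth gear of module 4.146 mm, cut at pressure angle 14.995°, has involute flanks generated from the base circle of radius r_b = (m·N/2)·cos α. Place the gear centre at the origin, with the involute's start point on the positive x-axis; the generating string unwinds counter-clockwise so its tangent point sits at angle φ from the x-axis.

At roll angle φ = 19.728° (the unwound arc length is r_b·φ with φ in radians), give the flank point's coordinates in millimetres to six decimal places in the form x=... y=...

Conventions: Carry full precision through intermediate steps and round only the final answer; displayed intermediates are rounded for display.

x=55.057971 y=0.700050

single-mesh involute tooth geometry (26T wheel at module 4.146)
pitch radius r_p = m·N/2 = 4.146·26/2 = 53.898000
base radius r_b = r_p·cos α = 53.898000·cos 14.995° = 52.062687
roll angle φ = 19.728° = 0.34431855 rad
x = r_b·(cos φ + φ·sin φ) = 55.057971
y = r_b·(sin φ − φ·cos φ) = 0.700050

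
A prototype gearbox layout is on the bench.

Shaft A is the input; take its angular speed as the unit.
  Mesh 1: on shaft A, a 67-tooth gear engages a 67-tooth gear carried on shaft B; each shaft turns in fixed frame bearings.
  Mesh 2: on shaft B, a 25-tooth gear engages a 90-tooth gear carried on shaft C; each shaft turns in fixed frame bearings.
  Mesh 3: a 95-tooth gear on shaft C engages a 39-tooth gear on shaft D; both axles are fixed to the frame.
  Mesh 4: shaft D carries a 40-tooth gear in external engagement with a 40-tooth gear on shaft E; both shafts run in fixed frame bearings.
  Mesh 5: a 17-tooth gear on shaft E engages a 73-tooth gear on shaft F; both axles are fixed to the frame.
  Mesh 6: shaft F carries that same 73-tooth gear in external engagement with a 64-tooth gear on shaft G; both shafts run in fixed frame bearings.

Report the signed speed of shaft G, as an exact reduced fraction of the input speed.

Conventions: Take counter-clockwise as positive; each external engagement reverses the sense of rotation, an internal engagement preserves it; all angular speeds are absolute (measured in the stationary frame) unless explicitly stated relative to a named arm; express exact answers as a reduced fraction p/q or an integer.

6-mesh fixed-axis compound train (all bearings frame-fixed)
mesh 1 [67T→67T]: |ω|/ω_in = 1×67/67 = 1, sense flips to −
mesh 2 [25T→90T]: |ω|/ω_in = 1×25/90 = 5/18, sense flips to +
mesh 3 [95T→39T]: |ω|/ω_in = (5/18)×95/39 = 475/702, sense flips to −
mesh 4 [40T→40T]: |ω|/ω_in = (475/702)×40/40 = 475/702, sense flips to +
mesh 5 [17T→73T]: |ω|/ω_in = (475/702)×17/73 = 8075/51246, sense flips to −
mesh 6 [73T→64T]: |ω|/ω_in = (8075/51246)×73/64 = 8075/44928, sense flips to +
signed output speed (× input speed) = 8075/44928

8075/44928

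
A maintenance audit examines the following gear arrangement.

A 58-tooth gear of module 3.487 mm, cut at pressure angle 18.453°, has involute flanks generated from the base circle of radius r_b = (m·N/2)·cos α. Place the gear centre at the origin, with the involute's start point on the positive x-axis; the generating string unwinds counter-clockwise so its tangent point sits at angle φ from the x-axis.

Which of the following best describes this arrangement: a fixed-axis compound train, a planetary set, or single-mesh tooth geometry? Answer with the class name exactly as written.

recognized (one wheel, involute flank): single-mesh tooth geometry, m = 3.487, N = 58
classification: single-mesh tooth geometry

single-mesh tooth geometry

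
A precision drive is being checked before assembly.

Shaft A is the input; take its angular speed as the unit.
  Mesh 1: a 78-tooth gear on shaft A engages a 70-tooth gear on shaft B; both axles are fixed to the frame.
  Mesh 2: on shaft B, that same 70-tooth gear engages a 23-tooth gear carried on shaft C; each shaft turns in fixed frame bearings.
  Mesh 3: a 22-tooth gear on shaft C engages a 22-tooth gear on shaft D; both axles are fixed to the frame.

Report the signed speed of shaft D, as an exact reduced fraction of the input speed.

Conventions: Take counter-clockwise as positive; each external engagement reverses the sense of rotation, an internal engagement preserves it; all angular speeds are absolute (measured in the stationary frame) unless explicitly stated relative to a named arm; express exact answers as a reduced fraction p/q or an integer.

-78/23

3-mesh fixed-axis compound train (all bearings frame-fixed)
mesh 1 [78T→70T]: |ω|/ω_in = 1×78/70 = 39/35, sense flips to −
mesh 2 [70T→23T]: |ω|/ω_in = (39/35)×70/23 = 78/23, sense flips to +
mesh 3 [22T→22T]: |ω|/ω_in = (78/23)×22/22 = 78/23, sense flips to −
signed output speed (× input speed) = -78/23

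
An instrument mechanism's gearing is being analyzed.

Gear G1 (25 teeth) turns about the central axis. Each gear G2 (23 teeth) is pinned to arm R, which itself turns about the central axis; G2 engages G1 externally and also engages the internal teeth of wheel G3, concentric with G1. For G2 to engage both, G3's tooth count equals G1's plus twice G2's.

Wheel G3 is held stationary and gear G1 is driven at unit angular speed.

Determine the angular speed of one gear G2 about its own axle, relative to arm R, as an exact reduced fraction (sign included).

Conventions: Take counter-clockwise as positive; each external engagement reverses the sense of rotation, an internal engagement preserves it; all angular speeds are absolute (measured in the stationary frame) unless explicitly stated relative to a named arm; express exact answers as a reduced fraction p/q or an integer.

-1775/2208

class = planetary set [G3 = 25+2·23 = 71; Willis about the carrier]
ring teeth: 25 + 2·23 = 71
25(ω_sun−ω_arm) = −71(ω_ring−ω_arm),  ω_ring = 0, ω_sun = 1
25(1−ω_arm) = −71(0−ω_arm)  ⇒  96·ω_arm = 25  ⇒  ω_arm = 25/96
sun–planet mesh: 25·(1−25/96) = −23·(ω_p−ω_arm)  ⇒  ω_p−ω_arm = -1775/2208
exact speed ratio = -1775/2208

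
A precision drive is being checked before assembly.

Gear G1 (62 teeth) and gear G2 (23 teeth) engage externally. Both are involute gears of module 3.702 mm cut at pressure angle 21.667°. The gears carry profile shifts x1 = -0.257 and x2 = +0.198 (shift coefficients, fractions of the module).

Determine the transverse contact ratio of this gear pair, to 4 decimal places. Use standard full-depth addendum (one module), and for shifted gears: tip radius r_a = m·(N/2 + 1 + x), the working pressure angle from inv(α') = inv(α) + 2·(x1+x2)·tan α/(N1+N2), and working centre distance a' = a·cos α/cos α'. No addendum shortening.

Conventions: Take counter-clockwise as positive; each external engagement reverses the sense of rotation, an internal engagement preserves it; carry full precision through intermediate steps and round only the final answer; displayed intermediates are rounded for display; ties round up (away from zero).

1.5940

single-mesh involute tooth geometry (62T engaging 23T at module 3.702)
base radii: r_b1 = 106.653534, r_b2 = 39.565021
tip radii: r_a1 = 117.512586, r_a2 = 47.007996
inv(α') = inv(21.667°) + 2·(-0.257+0.198)·tan α/(62+23) = 0.01856931  ⇒  α' = 21.46472°
a' = a·cos α / cos α' = 157.3350·cos 21.667°/cos 21.46472° = 157.115609
action lengths: √(r_a1²−r_b1²) = 49.337932, √(r_a2²−r_b2²) = 25.384263
base pitch p_b = π·m·cos α = 10.808450
CR = (49.337932 + 25.384263 − 157.115609·sin 21.46472°)/10.808450 = 1.594046
contact ratio ≈ 1.5940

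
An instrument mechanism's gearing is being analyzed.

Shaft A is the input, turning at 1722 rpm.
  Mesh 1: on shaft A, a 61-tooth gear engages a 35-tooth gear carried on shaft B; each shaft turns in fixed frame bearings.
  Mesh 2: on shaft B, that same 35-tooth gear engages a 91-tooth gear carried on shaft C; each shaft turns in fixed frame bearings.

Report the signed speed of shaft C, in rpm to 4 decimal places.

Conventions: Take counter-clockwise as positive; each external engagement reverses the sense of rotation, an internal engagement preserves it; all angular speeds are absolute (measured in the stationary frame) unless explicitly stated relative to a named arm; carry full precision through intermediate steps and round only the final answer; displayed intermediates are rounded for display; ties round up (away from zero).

recognized (3 fixed axles, 2 meshes): fixed-axis compound train
mesh 1 [61T→35T]: ω = 1722.0000×61/35 = 3001.2000 rpm, sense flips to −
mesh 2 [35T→91T]: ω = 3001.2000×35/91 = 1154.3077 rpm, sense flips to +
signed output speed = +1154.3077 rpm

+1154.3077 rpm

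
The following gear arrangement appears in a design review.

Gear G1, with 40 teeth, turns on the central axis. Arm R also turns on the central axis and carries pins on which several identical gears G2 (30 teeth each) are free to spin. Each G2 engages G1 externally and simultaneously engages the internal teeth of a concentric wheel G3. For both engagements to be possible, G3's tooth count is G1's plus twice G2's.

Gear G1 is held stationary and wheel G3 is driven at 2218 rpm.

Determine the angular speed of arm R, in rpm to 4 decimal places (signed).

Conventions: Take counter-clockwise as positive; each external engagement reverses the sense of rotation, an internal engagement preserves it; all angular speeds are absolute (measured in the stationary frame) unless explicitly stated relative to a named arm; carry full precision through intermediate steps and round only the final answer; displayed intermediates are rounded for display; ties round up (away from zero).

+1584.2857 rpm

topology: planetary set — G1 40T / G2 30T / G3 100T, arm = carrier (Willis)
normalise by the input: solve with ω_ring = 1, then scale by 2218 rpm
ring teeth: 40 + 2·30 = 100
40(ω_sun−ω_arm) = −100(ω_ring−ω_arm),  ω_sun = 0, ω_ring = 1
40(0−ω_arm) = −100(1−ω_arm)  ⇒  140·ω_arm = 100  ⇒  ω_arm = 5/7
scale: ω_arm = 5/7 × 2218 rpm = +1584.2857 rpm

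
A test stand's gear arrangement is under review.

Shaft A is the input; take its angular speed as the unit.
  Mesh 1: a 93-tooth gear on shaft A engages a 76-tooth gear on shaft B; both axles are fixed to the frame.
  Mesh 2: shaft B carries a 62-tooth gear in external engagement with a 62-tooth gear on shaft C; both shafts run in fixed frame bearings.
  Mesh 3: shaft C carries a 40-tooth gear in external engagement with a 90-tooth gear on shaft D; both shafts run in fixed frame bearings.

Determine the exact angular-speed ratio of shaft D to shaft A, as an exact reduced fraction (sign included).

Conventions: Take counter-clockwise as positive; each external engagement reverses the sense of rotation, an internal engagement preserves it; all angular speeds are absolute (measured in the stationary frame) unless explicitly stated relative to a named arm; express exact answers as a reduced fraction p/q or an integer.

-31/57

class = fixed-axis compound train [3 meshes; 3 ratios multiply, 3 sense flips]
mesh 1 [93T→76T]: running ratio 93/76, sense −
mesh 2 [62T→62T]: running ratio 93/76, sense +
mesh 3 [40T→90T]: running ratio 31/57, sense −
ω_out/ω_in = -31/57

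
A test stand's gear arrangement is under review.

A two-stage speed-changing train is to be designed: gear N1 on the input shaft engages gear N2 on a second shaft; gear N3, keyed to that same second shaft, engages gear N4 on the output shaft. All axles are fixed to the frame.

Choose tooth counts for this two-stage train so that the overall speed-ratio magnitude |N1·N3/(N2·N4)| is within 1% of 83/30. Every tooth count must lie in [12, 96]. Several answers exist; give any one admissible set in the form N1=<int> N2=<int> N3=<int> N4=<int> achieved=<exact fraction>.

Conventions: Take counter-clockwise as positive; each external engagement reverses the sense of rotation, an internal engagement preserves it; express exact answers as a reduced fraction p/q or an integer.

2-stage fixed-axis compound train for ratio 83/30
target = 83/30 in lowest terms: an exact hit needs N1·N3 = k·83 and N2·N4 = k·30 for one integer k, every count in [12, 96]; additionally prefer no 1:1 stage (N1 ≠ N2, N3 ≠ N4)
k = 1…11: no 1:1-free in-range split of k·83 and k·30 into factor pairs; take k = 12
k = 12: N1·N3 = 996 = 12·83, N2·N4 = 360 = 30·12
achieved = 12·83/(30·12) = 83/30; |achieved − target| = 0 ≤ 83/3000 ✓

N1=12 N2=30 N3=83 N4=12 achieved=83/30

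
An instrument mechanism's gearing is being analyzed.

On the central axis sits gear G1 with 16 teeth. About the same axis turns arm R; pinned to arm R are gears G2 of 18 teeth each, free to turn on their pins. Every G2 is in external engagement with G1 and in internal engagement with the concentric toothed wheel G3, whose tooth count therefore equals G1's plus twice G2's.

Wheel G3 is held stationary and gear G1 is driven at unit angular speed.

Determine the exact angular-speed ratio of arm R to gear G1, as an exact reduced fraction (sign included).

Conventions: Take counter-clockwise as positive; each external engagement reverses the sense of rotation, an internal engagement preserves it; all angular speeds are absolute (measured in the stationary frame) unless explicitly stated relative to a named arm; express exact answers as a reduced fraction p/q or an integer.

topology: planetary set — G1 16T / G2 18T / G3 52T, arm = carrier (Willis)
ring teeth: 16 + 2·18 = 52
16(ω_sun−ω_arm) = −52(ω_ring−ω_arm),  ω_ring = 0, ω_sun = 1
16(1−ω_arm) = −52(0−ω_arm)  ⇒  68·ω_arm = 16  ⇒  ω_arm = 4/17
ω_out/ω_in = 4/17

4/17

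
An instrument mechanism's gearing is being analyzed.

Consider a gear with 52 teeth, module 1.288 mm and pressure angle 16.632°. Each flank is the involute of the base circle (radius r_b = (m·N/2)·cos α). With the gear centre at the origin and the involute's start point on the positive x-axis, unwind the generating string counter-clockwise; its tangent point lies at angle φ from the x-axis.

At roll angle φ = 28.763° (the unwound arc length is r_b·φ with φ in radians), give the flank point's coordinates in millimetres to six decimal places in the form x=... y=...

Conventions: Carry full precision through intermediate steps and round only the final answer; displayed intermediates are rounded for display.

recognized (one wheel, involute flank): single-mesh tooth geometry, m = 1.288, N = 52
pitch radius r_p = m·N/2 = 1.288·52/2 = 33.488000
base radius r_b = r_p·cos α = 33.488000·cos 16.632° = 32.086958
roll angle φ = 28.763° = 0.50200905 rad
x = r_b·(cos φ + φ·sin φ) = 35.878936
y = r_b·(sin φ − φ·cos φ) = 1.319342

x=35.878936 y=1.319342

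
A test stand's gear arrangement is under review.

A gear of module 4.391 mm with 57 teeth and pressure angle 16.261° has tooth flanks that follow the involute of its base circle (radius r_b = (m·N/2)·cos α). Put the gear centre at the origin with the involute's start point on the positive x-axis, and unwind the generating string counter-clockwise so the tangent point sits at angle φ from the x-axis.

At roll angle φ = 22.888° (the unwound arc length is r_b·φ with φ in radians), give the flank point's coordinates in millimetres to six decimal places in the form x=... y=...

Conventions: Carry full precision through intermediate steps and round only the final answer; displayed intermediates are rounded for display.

class = single-mesh tooth geometry [base-circle involute, m = 4.391, 57T]
pitch radius r_p = m·N/2 = 4.391·57/2 = 125.143500
base radius r_b = r_p·cos α = 125.143500·cos 16.261° = 120.137274
roll angle φ = 22.888° = 0.39947096 rad
x = r_b·(cos φ + φ·sin φ) = 129.343817
y = r_b·(sin φ − φ·cos φ) = 2.512268

x=129.343817 y=2.512268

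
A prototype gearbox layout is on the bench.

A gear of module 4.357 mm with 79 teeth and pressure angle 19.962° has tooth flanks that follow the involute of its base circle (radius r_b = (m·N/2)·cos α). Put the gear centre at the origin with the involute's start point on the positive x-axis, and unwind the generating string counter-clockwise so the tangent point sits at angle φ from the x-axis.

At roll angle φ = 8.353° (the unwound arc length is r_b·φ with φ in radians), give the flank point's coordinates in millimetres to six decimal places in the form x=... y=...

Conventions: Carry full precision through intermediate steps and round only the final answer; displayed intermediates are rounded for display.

single-mesh involute tooth geometry (79T wheel at module 4.357)
pitch radius r_p = m·N/2 = 4.357·79/2 = 172.101500
base radius r_b = r_p·cos α = 172.101500·cos 19.962° = 161.761513
roll angle φ = 8.353° = 0.14578735 rad
x = r_b·(cos φ + φ·sin φ) = 163.471425
y = r_b·(sin φ − φ·cos φ) = 0.166721

x=163.471425 y=0.166721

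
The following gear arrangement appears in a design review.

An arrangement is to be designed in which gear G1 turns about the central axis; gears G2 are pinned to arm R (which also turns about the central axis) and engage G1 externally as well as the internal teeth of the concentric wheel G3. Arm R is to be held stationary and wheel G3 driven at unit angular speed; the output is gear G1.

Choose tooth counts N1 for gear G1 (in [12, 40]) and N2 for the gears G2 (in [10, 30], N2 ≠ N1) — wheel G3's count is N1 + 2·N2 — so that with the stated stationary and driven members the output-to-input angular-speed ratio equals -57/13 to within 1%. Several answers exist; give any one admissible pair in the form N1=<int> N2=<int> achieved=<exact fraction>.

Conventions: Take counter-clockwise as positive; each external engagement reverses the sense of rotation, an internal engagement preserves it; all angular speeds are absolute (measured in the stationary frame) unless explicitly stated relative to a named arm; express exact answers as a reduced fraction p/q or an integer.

planetary set to be sized for -57/13 (Willis relation)
Willis with ω_arm = 0: ω_sun/ω_ring = −N3/N1; set equal to -57/13  ⇒  N3/N1 = −(-57/13) = 57/13
N3 = N1 + 2·N2  ⇒  N2/N1 = (N3/N1 − 1)/2 = (57/13 − 1)/2 = 22/13
smallest multiple with N1 ≥ 12 and N2 ≥ 10: k = 1  ⇒  N1 = 1·13 = 13, N2 = 1·22 = 22 (N1 ≤ 40, N2 ≤ 30, N2 ≠ N1 ✓), N3 = 13 + 2·22 = 57
check: −N3/N1 with N1 = 13, N3 = 57 gives -57/13; |achieved − target| = 0 ≤ 57/1300 ✓

N1=13 N2=22 achieved=-57/13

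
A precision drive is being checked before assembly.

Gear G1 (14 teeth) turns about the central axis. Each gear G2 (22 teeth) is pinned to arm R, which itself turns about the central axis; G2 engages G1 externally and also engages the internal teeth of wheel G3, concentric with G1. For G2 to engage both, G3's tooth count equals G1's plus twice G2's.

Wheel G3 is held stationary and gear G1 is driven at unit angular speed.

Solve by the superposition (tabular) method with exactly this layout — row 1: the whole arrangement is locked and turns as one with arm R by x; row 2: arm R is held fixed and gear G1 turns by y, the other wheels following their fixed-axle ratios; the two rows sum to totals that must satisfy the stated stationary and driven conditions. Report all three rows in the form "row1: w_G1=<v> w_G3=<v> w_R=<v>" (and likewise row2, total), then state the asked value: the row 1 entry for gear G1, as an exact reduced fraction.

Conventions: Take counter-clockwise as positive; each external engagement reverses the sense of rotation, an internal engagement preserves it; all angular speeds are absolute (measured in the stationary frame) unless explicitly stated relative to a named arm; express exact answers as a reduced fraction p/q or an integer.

topology: planetary set — G1 14T / G2 22T / G3 58T, arm = carrier (Willis)
row 1 — lock + rotate with arm: ω_sun = ω_ring = ω_arm = x
row 2 — arm fixed, fixed-axis ratios: sun y, ring −(14/58)·y, arm 0
boundary: total ω_ring = x − (14/58)·y = 0 and total ω_sun = x + y = 1  ⇒  y = 29/36, x = 7/36
row 2 ring = −(14/58)·29/36 = -7/36
totals (row 1 + row 2): sun 7/36 + 29/36 = 1, ring 7/36 + (-7/36) = 0, arm 7/36 + 0 = 7/36
asked cell (row1, sun) = 7/36

row1: w_G1=7/36 w_G3=7/36 w_R=7/36
row2: w_G1=29/36 w_G3=-7/36 w_R=0
total: w_G1=1 w_G3=0 w_R=7/36
asked value: 7/36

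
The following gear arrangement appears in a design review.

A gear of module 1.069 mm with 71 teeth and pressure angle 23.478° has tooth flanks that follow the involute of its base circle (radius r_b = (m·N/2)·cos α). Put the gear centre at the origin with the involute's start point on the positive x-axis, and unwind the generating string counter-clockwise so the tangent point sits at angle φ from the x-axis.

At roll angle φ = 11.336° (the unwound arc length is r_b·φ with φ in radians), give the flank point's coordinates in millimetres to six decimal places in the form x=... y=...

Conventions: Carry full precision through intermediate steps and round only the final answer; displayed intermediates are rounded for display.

topology: single-mesh involute geometry — m = 1.069, N = 71
pitch radius r_p = m·N/2 = 1.069·71/2 = 37.949500
base radius r_b = r_p·cos α = 37.949500·cos 23.478° = 34.807779
roll angle φ = 11.336° = 0.19785052 rad
x = r_b·(cos φ + φ·sin φ) = 35.482399
y = r_b·(sin φ − φ·cos φ) = 0.089509

x=35.482399 y=0.089509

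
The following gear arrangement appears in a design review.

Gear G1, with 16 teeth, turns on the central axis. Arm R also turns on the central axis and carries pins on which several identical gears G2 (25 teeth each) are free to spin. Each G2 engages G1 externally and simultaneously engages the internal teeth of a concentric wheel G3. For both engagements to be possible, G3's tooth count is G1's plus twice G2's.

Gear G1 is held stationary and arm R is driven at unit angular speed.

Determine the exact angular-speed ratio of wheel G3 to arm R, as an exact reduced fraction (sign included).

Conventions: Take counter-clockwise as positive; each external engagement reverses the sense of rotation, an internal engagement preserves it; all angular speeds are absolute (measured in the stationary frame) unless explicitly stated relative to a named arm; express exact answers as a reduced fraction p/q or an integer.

class = planetary set [G3 = 16+2·25 = 66; Willis about the carrier]
ring teeth: 16 + 2·25 = 66
16(ω_sun−ω_arm) = −66(ω_ring−ω_arm),  ω_sun = 0, ω_arm = 1
ω_ring = 1 − (16/66)(0−1) = 41/33
ω_out/ω_in = 41/33

41/33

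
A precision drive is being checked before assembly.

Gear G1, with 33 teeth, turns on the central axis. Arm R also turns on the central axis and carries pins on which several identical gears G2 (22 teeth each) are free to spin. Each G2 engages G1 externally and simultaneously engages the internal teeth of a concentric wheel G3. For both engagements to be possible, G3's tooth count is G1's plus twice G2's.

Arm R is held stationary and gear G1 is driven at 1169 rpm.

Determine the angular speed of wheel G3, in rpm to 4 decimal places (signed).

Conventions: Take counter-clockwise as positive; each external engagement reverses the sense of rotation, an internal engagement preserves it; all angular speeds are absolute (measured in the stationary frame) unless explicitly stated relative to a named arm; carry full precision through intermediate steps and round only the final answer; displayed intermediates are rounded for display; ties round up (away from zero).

planetary set (33T centre, 22T on arm, 77T internal) — Willis relation
normalise by the input: solve with ω_sun = 1, then scale by 1169 rpm
ring teeth: 33 + 2·22 = 77
33(ω_sun−ω_arm) = −77(ω_ring−ω_arm),  ω_arm = 0, ω_sun = 1
ω_ring = 0 − (33/77)(1−0) = -3/7
scale: ω_ring = -3/7 × 1169 rpm = -501.0000 rpm

-501.0000 rpm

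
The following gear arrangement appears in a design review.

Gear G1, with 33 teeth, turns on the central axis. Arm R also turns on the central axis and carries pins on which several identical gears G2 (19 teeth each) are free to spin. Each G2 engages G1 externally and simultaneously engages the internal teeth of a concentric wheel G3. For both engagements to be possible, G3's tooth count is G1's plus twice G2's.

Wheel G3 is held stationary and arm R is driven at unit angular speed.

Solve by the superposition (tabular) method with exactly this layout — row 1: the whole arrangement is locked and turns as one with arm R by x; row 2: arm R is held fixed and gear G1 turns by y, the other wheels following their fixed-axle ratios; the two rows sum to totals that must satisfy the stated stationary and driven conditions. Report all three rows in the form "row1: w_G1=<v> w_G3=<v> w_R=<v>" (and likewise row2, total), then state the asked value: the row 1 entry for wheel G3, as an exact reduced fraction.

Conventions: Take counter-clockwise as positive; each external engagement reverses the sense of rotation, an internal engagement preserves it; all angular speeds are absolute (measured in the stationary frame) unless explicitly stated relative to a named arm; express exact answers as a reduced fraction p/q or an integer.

row1: w_G1=1 w_G3=1 w_R=1
row2: w_G1=71/33 w_G3=-1 w_R=0
total: w_G1=104/33 w_G3=0 w_R=1
asked value: 1

topology: planetary set — G1 33T / G2 19T / G3 71T, arm = carrier (Willis)
row 1: whole set turns with the arm by x
superposition row 2 [arm held]: sun y, ring −(33/71)·y, arm 0
boundary: total ω_ring = x − (33/71)·y = 0 and total ω_arm = x = 1  ⇒  y = 71/33, x = 1
row 2 ring = −(33/71)·71/33 = -1
totals (row 1 + row 2): sun 1 + 71/33 = 104/33, ring 1 + (-1) = 0, arm 1 + 0 = 1
asked cell (row1, ring) = 1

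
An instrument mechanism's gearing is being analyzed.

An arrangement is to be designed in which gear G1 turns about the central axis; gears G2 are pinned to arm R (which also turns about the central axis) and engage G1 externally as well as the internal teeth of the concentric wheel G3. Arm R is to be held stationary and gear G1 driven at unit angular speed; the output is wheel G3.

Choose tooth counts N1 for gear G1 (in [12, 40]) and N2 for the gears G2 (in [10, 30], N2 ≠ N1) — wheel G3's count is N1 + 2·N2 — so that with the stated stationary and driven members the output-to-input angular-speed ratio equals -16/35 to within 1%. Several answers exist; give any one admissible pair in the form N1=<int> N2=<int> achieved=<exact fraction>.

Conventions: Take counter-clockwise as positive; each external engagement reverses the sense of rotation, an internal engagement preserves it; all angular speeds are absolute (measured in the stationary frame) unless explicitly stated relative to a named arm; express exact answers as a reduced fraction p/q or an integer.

N1=32 N2=19 achieved=-16/35

topology: planetary set — design target -16/35, arm = carrier (Willis)
Willis with ω_arm = 0: ω_ring/ω_sun = −N1/N3; set equal to -16/35  ⇒  N3/N1 = −1/(-16/35) = 35/16
N3 = N1 + 2·N2  ⇒  N2/N1 = (N3/N1 − 1)/2 = (35/16 − 1)/2 = 19/32
smallest multiple with N1 ≥ 12 and N2 ≥ 10: k = 1  ⇒  N1 = 1·32 = 32, N2 = 1·19 = 19 (N1 ≤ 40, N2 ≤ 30, N2 ≠ N1 ✓), N3 = 32 + 2·19 = 70
check: −N1/N3 with N1 = 32, N3 = 70 gives -16/35; |achieved − target| = 0 ≤ 4/875 ✓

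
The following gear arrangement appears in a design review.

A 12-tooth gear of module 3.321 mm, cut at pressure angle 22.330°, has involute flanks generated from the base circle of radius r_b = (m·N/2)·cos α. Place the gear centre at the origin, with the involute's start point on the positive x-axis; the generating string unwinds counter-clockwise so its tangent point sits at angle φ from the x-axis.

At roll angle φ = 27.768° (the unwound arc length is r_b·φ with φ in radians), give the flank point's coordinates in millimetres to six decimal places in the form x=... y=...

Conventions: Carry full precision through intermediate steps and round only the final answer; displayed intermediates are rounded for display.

class = single-mesh tooth geometry [base-circle involute, m = 3.321, 12T]
pitch radius r_p = m·N/2 = 3.321·12/2 = 19.926000
base radius r_b = r_p·cos α = 19.926000·cos 22.330° = 18.431767
roll angle φ = 27.768° = 0.48464303 rad
x = r_b·(cos φ + φ·sin φ) = 20.470927
y = r_b·(sin φ − φ·cos φ) = 0.683088

x=20.470927 y=0.683088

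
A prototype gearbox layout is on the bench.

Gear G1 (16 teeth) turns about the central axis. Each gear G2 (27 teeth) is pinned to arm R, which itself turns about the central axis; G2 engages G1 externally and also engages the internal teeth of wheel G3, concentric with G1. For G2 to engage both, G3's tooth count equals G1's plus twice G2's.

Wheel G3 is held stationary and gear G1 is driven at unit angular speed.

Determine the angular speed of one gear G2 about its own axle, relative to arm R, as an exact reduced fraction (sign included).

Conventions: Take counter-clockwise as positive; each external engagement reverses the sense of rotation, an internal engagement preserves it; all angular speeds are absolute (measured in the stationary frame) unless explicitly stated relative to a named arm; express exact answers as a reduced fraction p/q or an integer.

planetary set (16T centre, 27T on arm, 70T internal) — Willis relation
ring teeth: 16 + 2·27 = 70
16(ω_sun−ω_arm) = −70(ω_ring−ω_arm),  ω_ring = 0, ω_sun = 1
16(1−ω_arm) = −70(0−ω_arm)  ⇒  86·ω_arm = 16  ⇒  ω_arm = 8/43
sun–planet mesh: 16·(1−8/43) = −27·(ω_p−ω_arm)  ⇒  ω_p−ω_arm = -560/1161
exact speed ratio = -560/1161

-560/1161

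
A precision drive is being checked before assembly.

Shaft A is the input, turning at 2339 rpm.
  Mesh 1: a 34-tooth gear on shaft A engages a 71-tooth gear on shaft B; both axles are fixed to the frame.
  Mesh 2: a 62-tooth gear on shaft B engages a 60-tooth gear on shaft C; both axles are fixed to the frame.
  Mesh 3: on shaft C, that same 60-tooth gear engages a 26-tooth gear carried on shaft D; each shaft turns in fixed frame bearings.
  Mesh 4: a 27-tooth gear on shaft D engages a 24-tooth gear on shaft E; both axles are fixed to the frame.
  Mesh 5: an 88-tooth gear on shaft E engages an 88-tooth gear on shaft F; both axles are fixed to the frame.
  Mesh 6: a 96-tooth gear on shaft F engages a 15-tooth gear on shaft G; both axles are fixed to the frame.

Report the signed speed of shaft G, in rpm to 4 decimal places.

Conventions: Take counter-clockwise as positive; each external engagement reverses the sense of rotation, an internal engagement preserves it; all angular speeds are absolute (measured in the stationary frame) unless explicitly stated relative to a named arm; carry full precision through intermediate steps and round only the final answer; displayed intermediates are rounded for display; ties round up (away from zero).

6-mesh fixed-axis compound train (all bearings frame-fixed)
mesh 1 [34T→71T]: ω = 2339.0000×34/71 = 1120.0845 rpm, sense flips to −
mesh 2 [62T→60T]: ω = 1120.0845×62/60 = 1157.4207 rpm, sense flips to +
mesh 3 [60T→26T]: ω = 1157.4207×60/26 = 2670.9707 rpm, sense flips to −
mesh 4 [27T→24T]: ω = 2670.9707×27/24 = 3004.8421 rpm, sense flips to +
mesh 5 [88T→88T]: ω = 3004.8421×88/88 = 3004.8421 rpm, sense flips to −
mesh 6 [96T→15T]: ω = 3004.8421×96/15 = 19230.9894 rpm, sense flips to +
signed output speed = +19230.9894 rpm

+19230.9894 rpm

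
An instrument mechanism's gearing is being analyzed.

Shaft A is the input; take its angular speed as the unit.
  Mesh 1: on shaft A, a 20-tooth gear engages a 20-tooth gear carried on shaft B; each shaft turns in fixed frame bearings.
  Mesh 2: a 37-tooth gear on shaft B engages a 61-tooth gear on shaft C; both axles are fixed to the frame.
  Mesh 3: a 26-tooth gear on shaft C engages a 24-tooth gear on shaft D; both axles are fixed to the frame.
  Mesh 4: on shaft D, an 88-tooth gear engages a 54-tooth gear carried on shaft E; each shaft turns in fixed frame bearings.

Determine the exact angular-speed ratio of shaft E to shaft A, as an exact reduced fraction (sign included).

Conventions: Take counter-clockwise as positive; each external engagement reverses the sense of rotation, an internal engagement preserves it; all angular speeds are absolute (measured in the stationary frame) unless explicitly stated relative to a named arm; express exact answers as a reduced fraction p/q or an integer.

5291/4941

class = fixed-axis compound train [4 meshes; 4 ratios multiply, 4 sense flips]
mesh 1 [20T→20T]: running ratio 1, sense −
mesh 2 [37T→61T]: running ratio 37/61, sense +
mesh 3 [26T→24T]: running ratio 481/732, sense −
mesh 4 [88T→54T]: running ratio 5291/4941, sense +
ω_out/ω_in = 5291/4941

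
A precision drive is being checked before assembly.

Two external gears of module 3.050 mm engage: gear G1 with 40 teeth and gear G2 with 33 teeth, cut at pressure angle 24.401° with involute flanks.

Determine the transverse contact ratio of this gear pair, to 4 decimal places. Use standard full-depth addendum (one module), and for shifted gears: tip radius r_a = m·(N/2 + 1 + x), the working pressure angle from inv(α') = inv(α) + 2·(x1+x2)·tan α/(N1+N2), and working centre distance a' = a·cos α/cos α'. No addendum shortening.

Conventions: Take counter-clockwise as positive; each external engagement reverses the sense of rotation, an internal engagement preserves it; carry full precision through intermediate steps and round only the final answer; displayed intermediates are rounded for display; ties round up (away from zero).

topology: single-mesh involute geometry — m = 3.050, 40T/33T pair
base radii: r_b1 = 55.551263, r_b2 = 45.829792
tip radii: r_a1 = 64.050000, r_a2 = 53.375000
no profile shift: α' = α, a' = a
action lengths: √(r_a1²−r_b1²) = 31.881964, √(r_a2²−r_b2²) = 27.359107
base pitch p_b = π·m·cos α = 8.725972
CR = (31.881964 + 27.359107 − 111.325000·sin 24.40100°)/8.725972 = 1.518507
contact ratio ≈ 1.5185

1.5185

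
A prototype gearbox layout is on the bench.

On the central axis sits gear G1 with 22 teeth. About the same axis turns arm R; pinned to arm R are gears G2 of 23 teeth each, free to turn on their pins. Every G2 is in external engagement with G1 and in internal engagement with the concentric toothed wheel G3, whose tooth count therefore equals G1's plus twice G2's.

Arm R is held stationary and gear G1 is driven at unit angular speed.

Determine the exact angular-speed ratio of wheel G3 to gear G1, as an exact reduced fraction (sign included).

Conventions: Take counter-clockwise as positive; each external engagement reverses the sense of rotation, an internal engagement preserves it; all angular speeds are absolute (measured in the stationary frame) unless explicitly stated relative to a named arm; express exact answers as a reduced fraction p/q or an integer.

planetary set (22T centre, 23T on arm, 68T internal) — Willis relation
ring teeth: 22 + 2·23 = 68
22(ω_sun−ω_arm) = −68(ω_ring−ω_arm),  ω_arm = 0, ω_sun = 1
ω_ring = 0 − (22/68)(1−0) = -11/34
ω_out/ω_in = -11/34

-11/34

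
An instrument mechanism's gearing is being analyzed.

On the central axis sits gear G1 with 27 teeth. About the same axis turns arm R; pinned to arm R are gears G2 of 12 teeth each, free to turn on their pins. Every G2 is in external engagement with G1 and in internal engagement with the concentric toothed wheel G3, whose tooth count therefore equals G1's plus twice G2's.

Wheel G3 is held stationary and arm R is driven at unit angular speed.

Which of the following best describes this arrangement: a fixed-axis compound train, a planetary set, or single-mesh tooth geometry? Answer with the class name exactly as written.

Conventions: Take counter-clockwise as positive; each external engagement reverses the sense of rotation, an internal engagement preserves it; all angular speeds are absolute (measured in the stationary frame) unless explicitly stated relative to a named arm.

planetary set (27T centre, 12T on arm, 51T internal) — Willis relation
classification: planetary set

planetary set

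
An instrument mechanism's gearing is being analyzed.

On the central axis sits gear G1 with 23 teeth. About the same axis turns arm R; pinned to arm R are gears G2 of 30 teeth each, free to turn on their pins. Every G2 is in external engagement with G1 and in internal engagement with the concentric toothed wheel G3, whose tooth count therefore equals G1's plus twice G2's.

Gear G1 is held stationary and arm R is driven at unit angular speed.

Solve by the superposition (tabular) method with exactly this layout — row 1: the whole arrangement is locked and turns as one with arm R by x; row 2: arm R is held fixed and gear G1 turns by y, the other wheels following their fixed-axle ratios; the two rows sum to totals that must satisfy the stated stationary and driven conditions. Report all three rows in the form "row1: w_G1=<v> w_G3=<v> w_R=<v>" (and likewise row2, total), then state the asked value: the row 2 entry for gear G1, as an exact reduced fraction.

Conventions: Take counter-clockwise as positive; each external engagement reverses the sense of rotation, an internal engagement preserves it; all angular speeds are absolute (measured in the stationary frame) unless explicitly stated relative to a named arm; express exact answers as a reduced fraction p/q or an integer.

row1: w_G1=1 w_G3=1 w_R=1
row2: w_G1=-1 w_G3=23/83 w_R=0
total: w_G1=0 w_G3=106/83 w_R=1
asked value: -1

planetary set (23T centre, 30T on arm, 83T internal) — Willis relation
row 1 — lock + rotate with arm: ω_sun = ω_ring = ω_arm = x
row 2: sun turns y, ring = −(23/83)·y, arm 0
boundary: total ω_sun = x + y = 0 and total ω_arm = x = 1  ⇒  y = -1, x = 1
row 2 ring = −(23/83)·(-1) = 23/83
totals (row 1 + row 2): sun 1 + (-1) = 0, ring 1 + 23/83 = 106/83, arm 1 + 0 = 1
asked cell (row2, sun) = -1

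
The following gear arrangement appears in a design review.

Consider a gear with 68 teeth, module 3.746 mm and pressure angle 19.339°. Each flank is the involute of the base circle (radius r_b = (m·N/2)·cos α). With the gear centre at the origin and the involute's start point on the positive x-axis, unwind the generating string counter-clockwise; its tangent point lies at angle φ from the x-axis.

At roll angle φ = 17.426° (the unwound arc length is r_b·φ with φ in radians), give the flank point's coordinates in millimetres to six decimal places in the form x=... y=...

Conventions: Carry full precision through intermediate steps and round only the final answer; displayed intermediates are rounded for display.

x=125.608024 y=1.116618

topology: single-mesh involute geometry — m = 3.746, N = 68
pitch radius r_p = m·N/2 = 3.746·68/2 = 127.364000
base radius r_b = r_p·cos α = 127.364000·cos 19.339° = 120.177583
roll angle φ = 17.426° = 0.30414108 rad
x = r_b·(cos φ + φ·sin φ) = 125.608024
y = r_b·(sin φ − φ·cos φ) = 1.116618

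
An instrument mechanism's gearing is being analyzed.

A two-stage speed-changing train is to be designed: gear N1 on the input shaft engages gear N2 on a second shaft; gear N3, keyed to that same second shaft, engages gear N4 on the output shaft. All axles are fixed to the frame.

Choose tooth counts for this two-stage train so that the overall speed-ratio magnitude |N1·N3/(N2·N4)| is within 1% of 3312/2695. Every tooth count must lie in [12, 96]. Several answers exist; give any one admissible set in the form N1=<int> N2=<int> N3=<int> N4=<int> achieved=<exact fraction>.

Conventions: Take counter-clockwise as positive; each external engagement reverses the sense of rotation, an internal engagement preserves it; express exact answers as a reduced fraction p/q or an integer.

N1=36 N2=35 N3=92 N4=77 achieved=3312/2695

class = fixed-axis compound train [2-stage, 3312/2695 wanted]
target = 3312/2695 in lowest terms: an exact hit needs N1·N3 = k·3312 and N2·N4 = k·2695 for one integer k, every count in [12, 96]; additionally prefer no 1:1 stage (N1 ≠ N2, N3 ≠ N4)
k = 1: N1·N3 = 3312 = 36·92, N2·N4 = 2695 = 35·77
achieved = 36·92/(35·77) = 3312/2695; |achieved − target| = 0 ≤ 828/67375 ✓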